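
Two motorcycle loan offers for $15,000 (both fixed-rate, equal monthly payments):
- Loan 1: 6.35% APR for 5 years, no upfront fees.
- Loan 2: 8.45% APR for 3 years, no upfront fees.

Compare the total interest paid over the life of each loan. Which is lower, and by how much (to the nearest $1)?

Loan 2 by $512

Loan 1: monthly rate = 6.35%/12 = 0.0052917; payment = 15,000 × 0.0052917 / (1 − (1+0.0052917)^−60) = $292.44.
Total interest on Loan 1 = 60 × $292.44 − $15,000 = $2,546.40.
Loan 2: monthly rate = 8.45%/12 = 0.0070417; payment = 15,000 × 0.0070417 / (1 − (1+0.0070417)^−36) = $473.17.
Total interest on Loan 2 = 36 × $473.17 − $15,000 = $2,034.12.
Loan 2 is lower by $512.28.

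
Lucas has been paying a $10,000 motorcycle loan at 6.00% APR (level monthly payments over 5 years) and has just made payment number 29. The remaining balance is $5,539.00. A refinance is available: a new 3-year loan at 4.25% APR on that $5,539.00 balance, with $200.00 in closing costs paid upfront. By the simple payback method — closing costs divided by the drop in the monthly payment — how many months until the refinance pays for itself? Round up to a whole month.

Current payment = 10,000 × 6%/12 / (1 − (1+0.0050000)^−60) = $193.33.
Refinanced payment = 5,539.00 × 0.0035417 / (1 − (1+0.0035417)^−36) = $164.15.
Monthly savings = $193.33 − $164.15 = $29.18.
Break-even = $200.00 / $29.18 = 6.85 → 7 months.

7 months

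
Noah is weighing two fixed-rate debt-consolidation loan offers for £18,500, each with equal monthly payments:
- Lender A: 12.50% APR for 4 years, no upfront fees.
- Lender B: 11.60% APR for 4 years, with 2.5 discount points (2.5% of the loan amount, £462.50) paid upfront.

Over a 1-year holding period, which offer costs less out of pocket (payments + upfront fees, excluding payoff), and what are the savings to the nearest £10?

Lender A: monthly rate = 12.5%/12 = 0.0104167; payment = 18,500 × 0.0104167 / (1 − (1+0.0104167)^−48) = £491.73.
Lender B: monthly rate = 11.6%/12 = 0.0096667; payment = 18,500 × 0.0096667 / (1 − (1+0.0096667)^−48) = £483.55.
Over 12 months: Lender A costs 12 × £491.73 = £5,900.76; Lender B costs 12 × £483.55 + £462.50 = £6,265.10.
Lender A is cheaper by £6,265.10 − £5,900.76 = £364.34.

Lender A by £360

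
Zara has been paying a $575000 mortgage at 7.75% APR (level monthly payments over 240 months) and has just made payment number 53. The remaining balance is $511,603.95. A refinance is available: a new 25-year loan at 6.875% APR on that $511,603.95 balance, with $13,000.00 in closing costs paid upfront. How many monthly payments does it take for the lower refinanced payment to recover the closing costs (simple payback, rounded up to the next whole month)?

Current payment = 575,000 × 7.75%/12 / (1 − (1+0.0064583)^−240) = $4,720.45.
Refinanced payment = 511,603.95 × 0.0057292 / (1 − (1+0.0057292)^−300) = $3,575.22.
Monthly savings = $4,720.45 − $3,575.22 = $1,145.23.
Break-even = $13,000.00 / $1,145.23 = 11.35 → 12 months.

12 months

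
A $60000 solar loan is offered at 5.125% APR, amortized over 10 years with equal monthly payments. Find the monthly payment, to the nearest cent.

At 5.125% the monthly rate is 0.0042708, so the payment is 60,000 × 0.0042708 / (1 − 1.0042708^−120) = $640.07.

$640.07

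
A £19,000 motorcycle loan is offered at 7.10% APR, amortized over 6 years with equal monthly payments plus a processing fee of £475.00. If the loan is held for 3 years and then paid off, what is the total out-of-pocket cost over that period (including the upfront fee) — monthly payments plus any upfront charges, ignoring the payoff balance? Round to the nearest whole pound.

Monthly rate = 7.1%/12 = 0.0059167; payment = 19,000 × 0.0059167 / (1 − (1+0.0059167)^−72) = £324.84.
Total outlay = 36 × £324.84 + £475.00 = £12,169.24.

£12,169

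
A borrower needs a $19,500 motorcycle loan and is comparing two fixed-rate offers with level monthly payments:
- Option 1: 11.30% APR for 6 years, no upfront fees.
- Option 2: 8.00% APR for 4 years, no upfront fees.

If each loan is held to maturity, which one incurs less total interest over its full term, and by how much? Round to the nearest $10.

Option 1: monthly rate = 11.3%/12 = 0.0094167; payment = 19,500 × 0.0094167 / (1 − (1+0.0094167)^−72) = $374.17.
Total interest on Option 1 = 72 × $374.17 − $19,500 = $7,440.24.
Option 2: monthly rate = 8%/12 = 0.0066667; payment = 19,500 × 0.0066667 / (1 − (1+0.0066667)^−48) = $476.05.
Total interest on Option 2 = 48 × $476.05 − $19,500 = $3,350.40.
Option 2 is lower by $4,089.84.

Option 2 by $4,090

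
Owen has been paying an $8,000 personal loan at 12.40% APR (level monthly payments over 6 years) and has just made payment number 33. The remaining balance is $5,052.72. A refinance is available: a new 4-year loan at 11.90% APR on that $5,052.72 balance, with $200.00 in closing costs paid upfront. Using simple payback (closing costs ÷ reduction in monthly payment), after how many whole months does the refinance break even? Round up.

Current payment = 8,000 × 12.4%/12 / (1 − (1+0.0103333)^−72) = $158.07.
Refinanced payment = 5,052.72 × 0.0099167 / (1 − (1+0.0099167)^−48) = $132.81.
Monthly savings = $158.07 − $132.81 = $25.26.
Break-even = $200.00 / $25.26 = 7.92 → 8 months.

8 months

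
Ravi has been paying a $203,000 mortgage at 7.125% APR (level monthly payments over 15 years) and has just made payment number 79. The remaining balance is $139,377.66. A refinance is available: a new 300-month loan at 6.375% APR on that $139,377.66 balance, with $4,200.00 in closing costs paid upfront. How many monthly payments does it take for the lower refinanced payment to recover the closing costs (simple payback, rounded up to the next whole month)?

Current payment = 203,000 × 7.125%/12 / (1 − (1+0.0059375)^−180) = $1,838.84.
Refinanced payment = 139,377.66 × 0.0053125 / (1 − (1+0.0053125)^−300) = $930.23.
Monthly savings = $1,838.84 − $930.23 = $908.61.
Break-even = $4,200.00 / $908.61 = 4.62 → 5 months.

5 months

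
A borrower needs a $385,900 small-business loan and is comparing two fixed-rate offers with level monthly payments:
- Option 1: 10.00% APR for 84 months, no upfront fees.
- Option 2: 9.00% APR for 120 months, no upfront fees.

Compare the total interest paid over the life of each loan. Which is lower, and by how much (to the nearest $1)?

Option 1 by $48,473

Option 1: at 10.00% the monthly rate is 0.0083333, so the payment is 385,900 × 0.0083333 / (1 − 1.0083333^−84) = $6,406.40.
Total interest on Option 1 = 84 × $6,406.40 − $385,900 = $152,237.60.
Option 2: at 9.00% the monthly rate is 0.0075000, so the payment is 385,900 × 0.0075000 / (1 − 1.0075000^−120) = $4,888.42.
Total interest on Option 2 = 120 × $4,888.42 − $385,900 = $200,710.40.
Option 1 is lower by $48,472.80.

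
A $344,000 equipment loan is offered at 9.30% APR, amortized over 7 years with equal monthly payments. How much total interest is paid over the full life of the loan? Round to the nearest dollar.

$125,321

At 9.30% the monthly rate is 0.0077500, so the payment is 344,000 × 0.0077500 / (1 − 1.0077500^−84) = $5,587.16.
Total paid = 84 × $5,587.16 = $469,321.44; interest = $469,321.44 − $344,000 = $125,321.44.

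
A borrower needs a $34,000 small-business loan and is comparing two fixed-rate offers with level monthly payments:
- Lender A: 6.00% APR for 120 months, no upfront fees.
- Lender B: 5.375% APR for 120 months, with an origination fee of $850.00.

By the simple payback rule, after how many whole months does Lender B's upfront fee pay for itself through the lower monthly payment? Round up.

81 months

Lender A: at 6.00% the monthly rate is 0.0050000, so the payment is 34,000 × 0.0050000 / (1 − 1.0050000^−120) = $377.47.
Lender B: at 5.375% the monthly rate is 0.0044792, so the payment is 34,000 × 0.0044792 / (1 − 1.0044792^−120) = $366.89.
Monthly savings = $377.47 − $366.89 = $10.58.
Break-even = $850.00 / $10.58 = 80.34 → 81 months.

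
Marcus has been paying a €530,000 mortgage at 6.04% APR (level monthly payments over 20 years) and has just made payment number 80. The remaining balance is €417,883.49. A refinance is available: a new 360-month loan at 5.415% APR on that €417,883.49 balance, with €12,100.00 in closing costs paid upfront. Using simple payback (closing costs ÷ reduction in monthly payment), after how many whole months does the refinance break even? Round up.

Current payment = 530,000 × 6.04%/12 / (1 − (1+0.0050333)^−240) = €3,809.33.
Refinanced payment = 417,883.49 × 0.0045125 / (1 − (1+0.0045125)^−360) = €2,350.46.
Monthly savings = €3,809.33 − €2,350.46 = €1,458.87.
Break-even = €12,100.00 / €1,458.87 = 8.29 → 9 months.

9 months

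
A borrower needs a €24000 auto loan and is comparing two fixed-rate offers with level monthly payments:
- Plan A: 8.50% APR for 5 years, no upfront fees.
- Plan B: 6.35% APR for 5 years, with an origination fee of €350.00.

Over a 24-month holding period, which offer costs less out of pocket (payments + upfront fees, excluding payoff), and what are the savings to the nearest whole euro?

Plan A: monthly rate = 8.5%/12 = 0.0070833; payment = 24,000 × 0.0070833 / (1 − (1+0.0070833)^−60) = €492.40.
Plan B: at 6.35% the monthly rate is 0.0052917, so the payment is 24,000 × 0.0052917 / (1 − 1.0052917^−60) = €467.90.
Over 24 months: Plan A costs 24 × €492.40 = €11,817.60; Plan B costs 24 × €467.90 + €350.00 = €11,579.60.
Plan B is cheaper by €11,817.60 − €11,579.60 = €238.00.

Plan B by €238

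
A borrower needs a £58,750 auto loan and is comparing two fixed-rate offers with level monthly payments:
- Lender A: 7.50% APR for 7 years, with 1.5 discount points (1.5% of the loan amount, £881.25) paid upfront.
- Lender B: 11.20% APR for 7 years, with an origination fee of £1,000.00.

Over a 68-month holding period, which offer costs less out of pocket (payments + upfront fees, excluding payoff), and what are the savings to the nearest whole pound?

Lender A by £7,667

Lender A: at 7.50% the monthly rate is 0.0062500, so the payment is 58,750 × 0.0062500 / (1 − 1.0062500^−84) = £901.12.
Lender B: monthly rate = 11.2%/12 = 0.0093333; payment = 58,750 × 0.0093333 / (1 − (1+0.0093333)^−84) = £1,012.13.
Over 68 months: Lender A costs 68 × £901.12 + £881.25 = £62,157.41; Lender B costs 68 × £1,012.13 + £1,000.00 = £69,824.84.
Lender A is cheaper by £69,824.84 − £62,157.41 = £7,667.43.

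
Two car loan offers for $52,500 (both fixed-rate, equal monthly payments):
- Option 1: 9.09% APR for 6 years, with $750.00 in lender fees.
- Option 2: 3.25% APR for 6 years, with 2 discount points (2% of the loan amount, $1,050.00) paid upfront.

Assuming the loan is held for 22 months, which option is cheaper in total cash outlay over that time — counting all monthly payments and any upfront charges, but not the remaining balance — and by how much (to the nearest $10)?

Option 2 by $2,890

Option 1: monthly rate = 9.09%/12 = 0.0075750; payment = 52,500 × 0.0075750 / (1 − (1+0.0075750)^−72) = $948.69.
Option 2: monthly rate = 3.25%/12 = 0.0027083; payment = 52,500 × 0.0027083 / (1 − (1+0.0027083)^−72) = $803.55.
Over 22 months: Option 1 costs 22 × $948.69 + $750.00 = $21,621.18; Option 2 costs 22 × $803.55 + $1,050.00 = $18,728.10.
Option 2 is cheaper by $21,621.18 − $18,728.10 = $2,893.08.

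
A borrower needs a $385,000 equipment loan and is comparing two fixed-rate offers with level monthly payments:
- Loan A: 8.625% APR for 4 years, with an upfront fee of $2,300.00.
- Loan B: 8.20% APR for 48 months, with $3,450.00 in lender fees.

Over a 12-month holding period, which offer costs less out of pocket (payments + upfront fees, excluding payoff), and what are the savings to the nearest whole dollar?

Loan A: monthly rate = 8.625%/12 = 0.0071875; payment = 385,000 × 0.0071875 / (1 − (1+0.0071875)^−48) = $9,512.33.
Loan B: monthly rate = 8.2%/12 = 0.0068333; payment = 385,000 × 0.0068333 / (1 − (1+0.0068333)^−48) = $9,435.16.
Over 12 months: Loan A costs 12 × $9,512.33 + $2,300.00 = $116,447.96; Loan B costs 12 × $9,435.16 + $3,450.00 = $116,671.92.
Loan A is cheaper by $116,671.92 − $116,447.96 = $223.96.

Loan A by $224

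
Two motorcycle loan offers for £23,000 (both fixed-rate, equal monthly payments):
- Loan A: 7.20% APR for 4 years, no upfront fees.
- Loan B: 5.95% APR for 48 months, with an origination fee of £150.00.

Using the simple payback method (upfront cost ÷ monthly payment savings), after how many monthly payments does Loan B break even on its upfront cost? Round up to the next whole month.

Loan A: at 7.20% the monthly rate is 0.0060000, so the payment is 23,000 × 0.0060000 / (1 − 1.0060000^−48) = £552.90.
Loan B: monthly rate = 5.95%/12 = 0.0049583; payment = 23,000 × 0.0049583 / (1 − (1+0.0049583)^−48) = £539.63.
Monthly savings = £552.90 − £539.63 = £13.27.
Break-even = £150.00 / £13.27 = 11.30 → 12 months.

12 months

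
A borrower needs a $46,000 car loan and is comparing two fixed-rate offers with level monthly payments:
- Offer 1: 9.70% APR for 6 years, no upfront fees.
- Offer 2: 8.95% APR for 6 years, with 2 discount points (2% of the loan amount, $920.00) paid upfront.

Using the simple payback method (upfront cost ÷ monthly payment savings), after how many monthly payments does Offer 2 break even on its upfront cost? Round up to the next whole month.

Offer 1: at 9.70% the monthly rate is 0.0080833, so the payment is 46,000 × 0.0080833 / (1 − 1.0080833^−72) = $845.25.
Offer 2: at 8.95% the monthly rate is 0.0074583, so the payment is 46,000 × 0.0074583 / (1 − 1.0074583^−72) = $828.03.
Monthly savings = $845.25 − $828.03 = $17.22.
Break-even = $920.00 / $17.22 = 53.43 → 54 months.

54 months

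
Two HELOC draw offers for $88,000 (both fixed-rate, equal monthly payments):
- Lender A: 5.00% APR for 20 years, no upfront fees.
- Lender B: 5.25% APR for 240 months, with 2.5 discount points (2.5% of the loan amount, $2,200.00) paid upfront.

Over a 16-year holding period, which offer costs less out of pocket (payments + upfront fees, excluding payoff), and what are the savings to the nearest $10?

Lender A by $4,550

Lender A: monthly rate = 5%/12 = 0.0041667; payment = 88,000 × 0.0041667 / (1 − (1+0.0041667)^−240) = $580.76.
Lender B: at 5.25% the monthly rate is 0.0043750, so the payment is 88,000 × 0.0043750 / (1 − 1.0043750^−240) = $592.98.
Over 192 months: Lender A costs 192 × $580.76 = $111,505.92; Lender B costs 192 × $592.98 + $2,200.00 = $116,052.16.
Lender A is cheaper by $116,052.16 − $111,505.92 = $4,546.24.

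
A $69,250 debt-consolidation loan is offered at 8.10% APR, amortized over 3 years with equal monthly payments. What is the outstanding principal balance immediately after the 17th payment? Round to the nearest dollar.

With monthly rate i = 8.1%/12 = 0.0067500, the balance after k of n payments is P · [(1+i)^n − (1+i)^k] / [(1+i)^n − 1].
(1+0.0067500)^36 = 1.27402802 and (1+0.0067500)^17 = 1.12116066, so the balance is 69,250 × (1.27402802 − 1.12116066) / (1.27402802 − 1) = $38,631.32.

$38,631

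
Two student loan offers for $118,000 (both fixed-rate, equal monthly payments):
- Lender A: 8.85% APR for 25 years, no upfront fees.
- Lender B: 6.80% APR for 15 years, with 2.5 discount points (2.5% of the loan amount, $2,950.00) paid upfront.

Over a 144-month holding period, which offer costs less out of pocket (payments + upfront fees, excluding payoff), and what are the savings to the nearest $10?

Lender A by $12,930

Lender A: at 8.85% the monthly rate is 0.0073750, so the payment is 118,000 × 0.0073750 / (1 − 1.0073750^−300) = $978.16.
Lender B: at 6.80% the monthly rate is 0.0056667, so the payment is 118,000 × 0.0056667 / (1 − 1.0056667^−180) = $1,047.47.
Over 144 months: Lender A costs 144 × $978.16 = $140,855.04; Lender B costs 144 × $1,047.47 + $2,950.00 = $153,785.68.
Lender A is cheaper by $153,785.68 − $140,855.04 = $12,930.64.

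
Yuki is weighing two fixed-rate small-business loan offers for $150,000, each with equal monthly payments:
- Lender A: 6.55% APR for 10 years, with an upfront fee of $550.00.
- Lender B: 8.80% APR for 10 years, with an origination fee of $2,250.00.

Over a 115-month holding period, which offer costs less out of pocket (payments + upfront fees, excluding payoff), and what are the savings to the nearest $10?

Lender A: monthly rate = 6.55%/12 = 0.0054583; payment = 150,000 × 0.0054583 / (1 − (1+0.0054583)^−120) = $1,707.04.
Lender B: monthly rate = 8.8%/12 = 0.0073333; payment = 150,000 × 0.0073333 / (1 − (1+0.0073333)^−120) = $1,883.94.
Over 115 months: Lender A costs 115 × $1,707.04 + $550.00 = $196,859.60; Lender B costs 115 × $1,883.94 + $2,250.00 = $218,903.10.
Lender A is cheaper by $218,903.10 − $196,859.60 = $22,043.50.

Lender A by $22,040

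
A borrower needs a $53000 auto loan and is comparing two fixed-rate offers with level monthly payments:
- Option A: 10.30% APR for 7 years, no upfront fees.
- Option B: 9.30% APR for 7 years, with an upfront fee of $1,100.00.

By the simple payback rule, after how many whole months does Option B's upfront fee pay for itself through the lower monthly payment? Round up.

41 months

Option A: at 10.30% the monthly rate is 0.0085833, so the payment is 53,000 × 0.0085833 / (1 − 1.0085833^−84) = $888.10.
Option B: at 9.30% the monthly rate is 0.0077500, so the payment is 53,000 × 0.0077500 / (1 − 1.0077500^−84) = $860.81.
Monthly savings = $888.10 − $860.81 = $27.29.
Break-even = $1,100.00 / $27.29 = 40.31 → 41 months.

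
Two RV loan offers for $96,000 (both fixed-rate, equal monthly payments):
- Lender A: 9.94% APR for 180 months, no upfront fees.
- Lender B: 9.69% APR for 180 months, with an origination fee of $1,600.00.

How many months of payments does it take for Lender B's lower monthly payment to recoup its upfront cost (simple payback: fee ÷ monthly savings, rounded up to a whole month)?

110 months

Lender A: monthly rate = 9.94%/12 = 0.0082833; payment = 96,000 × 0.0082833 / (1 − (1+0.0082833)^−180) = $1,028.10.
Lender B: at 9.69% the monthly rate is 0.0080750, so the payment is 96,000 × 0.0080750 / (1 − 1.0080750^−180) = $1,013.49.
Monthly savings = $1,028.10 − $1,013.49 = $14.61.
Break-even = $1,600.00 / $14.61 = 109.51 → 110 months.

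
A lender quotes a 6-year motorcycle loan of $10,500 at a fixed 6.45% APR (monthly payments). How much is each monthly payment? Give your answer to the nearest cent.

At 6.45% the monthly rate is 0.0053750, so the payment is 10,500 × 0.0053750 / (1 − 1.0053750^−72) = $176.25.

$176.25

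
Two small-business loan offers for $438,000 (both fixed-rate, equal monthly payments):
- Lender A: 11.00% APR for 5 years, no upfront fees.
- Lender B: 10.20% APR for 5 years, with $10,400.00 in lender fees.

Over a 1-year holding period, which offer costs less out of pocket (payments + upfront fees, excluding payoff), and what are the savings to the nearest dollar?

Lender A by $8,314

Lender A: at 11.00% the monthly rate is 0.0091667, so the payment is 438,000 × 0.0091667 / (1 − 1.0091667^−60) = $9,523.18.
Lender B: monthly rate = 10.2%/12 = 0.0085000; payment = 438,000 × 0.0085000 / (1 − (1+0.0085000)^−60) = $9,349.37.
Over 12 months: Lender A costs 12 × $9,523.18 = $114,278.16; Lender B costs 12 × $9,349.37 + $10,400.00 = $122,592.44.
Lender A is cheaper by $122,592.44 − $114,278.16 = $8,314.28.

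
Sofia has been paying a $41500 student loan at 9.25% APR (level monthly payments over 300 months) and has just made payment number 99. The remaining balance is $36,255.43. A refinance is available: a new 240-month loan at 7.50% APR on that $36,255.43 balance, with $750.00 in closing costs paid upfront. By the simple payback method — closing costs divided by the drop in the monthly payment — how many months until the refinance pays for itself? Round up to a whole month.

Current payment = 41,500 × 9.25%/12 / (1 − (1+0.0077083)^−300) = $355.40.
Refinanced payment = 36,255.43 × 0.0062500 / (1 − (1+0.0062500)^−240) = $292.07.
Monthly savings = $355.40 − $292.07 = $63.33.
Break-even = $750.00 / $63.33 = 11.84 → 12 months.

12 months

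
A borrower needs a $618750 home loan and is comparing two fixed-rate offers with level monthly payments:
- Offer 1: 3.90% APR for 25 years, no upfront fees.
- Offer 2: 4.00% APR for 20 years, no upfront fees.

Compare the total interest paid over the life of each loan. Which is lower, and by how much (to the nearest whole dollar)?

Offer 1: monthly rate = 3.9%/12 = 0.0032500; payment = 618,750 × 0.0032500 / (1 − (1+0.0032500)^−300) = $3,231.92.
Total interest on Offer 1 = 300 × $3,231.92 − $618,750 = $350,826.00.
Offer 2: monthly rate = 4%/12 = 0.0033333; payment = 618,750 × 0.0033333 / (1 − (1+0.0033333)^−240) = $3,749.50.
Total interest on Offer 2 = 240 × $3,749.50 − $618,750 = $281,130.00.
Offer 2 is lower by $69,696.00.

Offer 2 by $69,696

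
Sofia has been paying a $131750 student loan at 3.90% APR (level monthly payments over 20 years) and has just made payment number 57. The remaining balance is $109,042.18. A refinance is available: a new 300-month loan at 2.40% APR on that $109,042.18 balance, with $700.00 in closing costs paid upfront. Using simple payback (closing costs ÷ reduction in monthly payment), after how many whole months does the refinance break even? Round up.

Current payment = 131,750 × 3.9%/12 / (1 − (1+0.0032500)^−240) = $791.45.
Refinanced payment = 109,042.18 × 0.0020000 / (1 − (1+0.0020000)^−300) = $483.71.
Monthly savings = $791.45 − $483.71 = $307.74.
Break-even = $700.00 / $307.74 = 2.27 → 3 months.

3 months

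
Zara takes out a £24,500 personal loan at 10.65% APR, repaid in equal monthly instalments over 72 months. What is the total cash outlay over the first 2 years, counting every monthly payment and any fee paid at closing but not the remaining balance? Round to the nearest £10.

£11,090

Monthly rate = 10.65%/12 = 0.0088750; payment = 24,500 × 0.0088750 / (1 − (1+0.0088750)^−72) = £461.95.
Total outlay = 24 × £461.95 = £11,086.80.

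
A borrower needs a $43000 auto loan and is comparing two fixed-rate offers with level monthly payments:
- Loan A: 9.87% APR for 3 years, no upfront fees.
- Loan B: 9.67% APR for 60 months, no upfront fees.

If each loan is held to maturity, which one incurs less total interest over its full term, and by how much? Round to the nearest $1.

Loan A: monthly rate = 9.87%/12 = 0.0082250; payment = 43,000 × 0.0082250 / (1 − (1+0.0082250)^−36) = $1,384.87.
Total interest on Loan A = 36 × $1,384.87 − $43,000 = $6,855.32.
Loan B: at 9.67% the monthly rate is 0.0080583, so the payment is 43,000 × 0.0080583 / (1 − 1.0080583^−60) = $906.66.
Total interest on Loan B = 60 × $906.66 − $43,000 = $11,399.60.
Loan A is lower by $4,544.28.

Loan A by $4,544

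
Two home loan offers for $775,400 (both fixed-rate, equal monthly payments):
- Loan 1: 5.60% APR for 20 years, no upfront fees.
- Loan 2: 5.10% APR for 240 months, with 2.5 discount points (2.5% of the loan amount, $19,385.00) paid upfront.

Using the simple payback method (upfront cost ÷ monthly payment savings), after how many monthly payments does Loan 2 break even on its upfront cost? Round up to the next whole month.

Loan 1: monthly rate = 5.6%/12 = 0.0046667; payment = 775,400 × 0.0046667 / (1 − (1+0.0046667)^−240) = $5,377.77.
Loan 2: at 5.10% the monthly rate is 0.0042500, so the payment is 775,400 × 0.0042500 / (1 − 1.0042500^−240) = $5,160.23.
Monthly savings = $5,377.77 − $5,160.23 = $217.54.
Break-even = $19,385.00 / $217.54 = 89.11 → 90 months.

90 months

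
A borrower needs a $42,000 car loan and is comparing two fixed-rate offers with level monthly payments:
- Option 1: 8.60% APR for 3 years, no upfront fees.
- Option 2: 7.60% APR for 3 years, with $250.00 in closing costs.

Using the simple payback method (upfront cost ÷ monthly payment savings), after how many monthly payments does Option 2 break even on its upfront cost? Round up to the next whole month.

13 months

Option 1: at 8.60% the monthly rate is 0.0071667, so the payment is 42,000 × 0.0071667 / (1 − 1.0071667^−36) = $1,327.78.
Option 2: monthly rate = 7.6%/12 = 0.0063333; payment = 42,000 × 0.0063333 / (1 − (1+0.0063333)^−36) = $1,308.39.
Monthly savings = $1,327.78 − $1,308.39 = $19.39.
Break-even = $250.00 / $19.39 = 12.89 → 13 months.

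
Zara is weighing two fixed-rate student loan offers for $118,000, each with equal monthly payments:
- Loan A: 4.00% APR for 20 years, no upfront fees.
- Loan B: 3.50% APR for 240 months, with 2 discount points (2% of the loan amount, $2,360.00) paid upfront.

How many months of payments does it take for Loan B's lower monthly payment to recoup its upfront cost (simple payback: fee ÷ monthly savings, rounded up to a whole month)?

Loan A: monthly rate = 4%/12 = 0.0033333; payment = 118,000 × 0.0033333 / (1 − (1+0.0033333)^−240) = $715.06.
Loan B: at 3.50% the monthly rate is 0.0029167, so the payment is 118,000 × 0.0029167 / (1 − 1.0029167^−240) = $684.35.
Monthly savings = $715.06 − $684.35 = $30.71.
Break-even = $2,360.00 / $30.71 = 76.85 → 77 months.

77 months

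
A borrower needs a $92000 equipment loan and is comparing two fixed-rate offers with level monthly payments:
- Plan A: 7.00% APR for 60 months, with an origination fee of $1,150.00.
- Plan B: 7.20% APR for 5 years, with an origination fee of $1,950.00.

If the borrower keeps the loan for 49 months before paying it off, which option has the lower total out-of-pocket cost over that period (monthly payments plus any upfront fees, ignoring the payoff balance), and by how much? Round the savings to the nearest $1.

Plan A by $1,226

Plan A: at 7.00% the monthly rate is 0.0058333, so the payment is 92,000 × 0.0058333 / (1 − 1.0058333^−60) = $1,821.71.
Plan B: monthly rate = 7.2%/12 = 0.0060000; payment = 92,000 × 0.0060000 / (1 − (1+0.0060000)^−60) = $1,830.40.
Over 49 months: Plan A costs 49 × $1,821.71 + $1,150.00 = $90,413.79; Plan B costs 49 × $1,830.40 + $1,950.00 = $91,639.60.
Plan A is cheaper by $91,639.60 − $90,413.79 = $1,225.81.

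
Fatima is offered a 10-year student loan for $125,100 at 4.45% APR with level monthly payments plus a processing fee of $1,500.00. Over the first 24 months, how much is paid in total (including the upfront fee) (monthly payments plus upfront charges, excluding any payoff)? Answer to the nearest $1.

$32,544

At 4.45% the monthly rate is 0.0037083, so the payment is 125,100 × 0.0037083 / (1 − 1.0037083^−120) = $1,293.50.
Total outlay = 24 × $1,293.50 + $1,500.00 = $32,544.00.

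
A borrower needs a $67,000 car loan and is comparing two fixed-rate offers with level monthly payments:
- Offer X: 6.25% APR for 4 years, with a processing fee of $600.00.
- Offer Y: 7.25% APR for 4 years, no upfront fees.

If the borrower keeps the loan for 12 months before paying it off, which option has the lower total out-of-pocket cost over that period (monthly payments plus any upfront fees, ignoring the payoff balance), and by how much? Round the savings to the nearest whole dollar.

Offer Y by $228

Offer X: at 6.25% the monthly rate is 0.0052083, so the payment is 67,000 × 0.0052083 / (1 − 1.0052083^−48) = $1,581.19.
Offer Y: monthly rate = 7.25%/12 = 0.0060417; payment = 67,000 × 0.0060417 / (1 − (1+0.0060417)^−48) = $1,612.18.
Over 12 months: Offer X costs 12 × $1,581.19 + $600.00 = $19,574.28; Offer Y costs 12 × $1,612.18 = $19,346.16.
Offer Y is cheaper by $19,574.28 − $19,346.16 = $228.12.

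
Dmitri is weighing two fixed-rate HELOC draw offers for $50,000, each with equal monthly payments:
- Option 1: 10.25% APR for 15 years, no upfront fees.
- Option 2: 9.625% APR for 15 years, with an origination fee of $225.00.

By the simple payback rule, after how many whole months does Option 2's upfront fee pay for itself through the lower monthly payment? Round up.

12 months

Option 1: at 10.25% the monthly rate is 0.0085417, so the payment is 50,000 × 0.0085417 / (1 − 1.0085417^−180) = $544.98.
Option 2: monthly rate = 9.625%/12 = 0.0080208; payment = 50,000 × 0.0080208 / (1 − (1+0.0080208)^−180) = $525.89.
Monthly savings = $544.98 − $525.89 = $19.09.
Break-even = $225.00 / $19.09 = 11.79 → 12 months.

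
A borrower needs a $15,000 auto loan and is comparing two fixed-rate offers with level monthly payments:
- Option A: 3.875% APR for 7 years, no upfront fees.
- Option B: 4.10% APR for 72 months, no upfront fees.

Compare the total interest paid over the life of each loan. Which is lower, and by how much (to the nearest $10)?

Option A: at 3.875% the monthly rate is 0.0032292, so the payment is 15,000 × 0.0032292 / (1 − 1.0032292^−84) = $204.17.
Total interest on Option A = 84 × $204.17 − $15,000 = $2,150.28.
Option B: monthly rate = 4.1%/12 = 0.0034167; payment = 15,000 × 0.0034167 / (1 − (1+0.0034167)^−72) = $235.36.
Total interest on Option B = 72 × $235.36 − $15,000 = $1,945.92.
Option B is lower by $204.36.

Option B by $200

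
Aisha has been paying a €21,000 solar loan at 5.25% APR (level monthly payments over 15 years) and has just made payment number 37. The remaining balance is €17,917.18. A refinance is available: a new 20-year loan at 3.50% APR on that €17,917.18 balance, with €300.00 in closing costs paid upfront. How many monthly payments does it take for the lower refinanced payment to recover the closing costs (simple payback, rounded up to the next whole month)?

Current payment = 21,000 × 5.25%/12 / (1 − (1+0.0043750)^−180) = €168.81.
Refinanced payment = 17,917.18 × 0.0029167 / (1 − (1+0.0029167)^−240) = €103.91.
Monthly savings = €168.81 − €103.91 = €64.90.
Break-even = €300.00 / €64.90 = 4.62 → 5 months.

5 months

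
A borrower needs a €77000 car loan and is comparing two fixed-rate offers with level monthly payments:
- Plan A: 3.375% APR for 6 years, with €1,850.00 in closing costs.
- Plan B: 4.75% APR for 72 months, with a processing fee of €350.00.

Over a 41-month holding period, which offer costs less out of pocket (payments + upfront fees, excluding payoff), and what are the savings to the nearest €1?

Plan A by €480

Plan A: monthly rate = 3.375%/12 = 0.0028125; payment = 77,000 × 0.0028125 / (1 − (1+0.0028125)^−72) = €1,182.88.
Plan B: at 4.75% the monthly rate is 0.0039583, so the payment is 77,000 × 0.0039583 / (1 − 1.0039583^−72) = €1,231.17.
Over 41 months: Plan A costs 41 × €1,182.88 + €1,850.00 = €50,348.08; Plan B costs 41 × €1,231.17 + €350.00 = €50,827.97.
Plan A is cheaper by €50,827.97 − €50,348.08 = €479.89.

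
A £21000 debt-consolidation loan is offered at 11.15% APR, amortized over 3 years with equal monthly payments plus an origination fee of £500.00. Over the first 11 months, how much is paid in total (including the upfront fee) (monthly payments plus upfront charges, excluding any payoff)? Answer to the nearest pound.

Monthly rate = 11.15%/12 = 0.0092917; payment = 21,000 × 0.0092917 / (1 − (1+0.0092917)^−36) = £689.01.
Total outlay = 11 × £689.01 + £500.00 = £8,079.11.

£8,079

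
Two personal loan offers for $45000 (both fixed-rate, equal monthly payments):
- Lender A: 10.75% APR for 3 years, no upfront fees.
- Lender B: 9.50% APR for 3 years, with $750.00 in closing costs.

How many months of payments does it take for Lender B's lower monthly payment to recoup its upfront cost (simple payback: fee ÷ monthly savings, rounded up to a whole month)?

29 months

Lender A: at 10.75% the monthly rate is 0.0089583, so the payment is 45,000 × 0.0089583 / (1 − 1.0089583^−36) = $1,467.92.
Lender B: monthly rate = 9.5%/12 = 0.0079167; payment = 45,000 × 0.0079167 / (1 − (1+0.0079167)^−36) = $1,441.48.
Monthly savings = $1,467.92 − $1,441.48 = $26.44.
Break-even = $750.00 / $26.44 = 28.37 → 29 months.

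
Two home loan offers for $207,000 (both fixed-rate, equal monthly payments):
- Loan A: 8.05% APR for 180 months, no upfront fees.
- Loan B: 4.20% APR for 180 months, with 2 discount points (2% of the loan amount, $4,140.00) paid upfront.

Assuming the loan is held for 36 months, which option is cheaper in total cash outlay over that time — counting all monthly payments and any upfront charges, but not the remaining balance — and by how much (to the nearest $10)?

Loan A: monthly rate = 8.05%/12 = 0.0067083; payment = 207,000 × 0.0067083 / (1 − (1+0.0067083)^−180) = $1,984.18.
Loan B: at 4.20% the monthly rate is 0.0035000, so the payment is 207,000 × 0.0035000 / (1 − 1.0035000^−180) = $1,551.98.
Over 36 months: Loan A costs 36 × $1,984.18 = $71,430.48; Loan B costs 36 × $1,551.98 + $4,140.00 = $60,011.28.
Loan B is cheaper by $71,430.48 − $60,011.28 = $11,419.20.

Loan B by $11,420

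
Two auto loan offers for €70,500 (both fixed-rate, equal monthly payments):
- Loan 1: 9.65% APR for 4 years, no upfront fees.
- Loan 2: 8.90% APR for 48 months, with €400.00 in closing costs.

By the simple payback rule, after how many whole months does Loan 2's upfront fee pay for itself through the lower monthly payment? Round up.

16 months

Loan 1: monthly rate = 9.65%/12 = 0.0080417; payment = 70,500 × 0.0080417 / (1 − (1+0.0080417)^−48) = €1,776.24.
Loan 2: monthly rate = 8.9%/12 = 0.0074167; payment = 70,500 × 0.0074167 / (1 − (1+0.0074167)^−48) = €1,751.05.
Monthly savings = €1,776.24 − €1,751.05 = €25.19.
Break-even = €400.00 / €25.19 = 15.88 → 16 months.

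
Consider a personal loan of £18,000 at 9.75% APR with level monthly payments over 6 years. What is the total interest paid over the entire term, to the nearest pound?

At 9.75% the monthly rate is 0.0081250, so the payment is 18,000 × 0.0081250 / (1 − 1.0081250^−72) = £331.20.
Total paid = 72 × £331.20 = £23,846.40; interest = £23,846.40 − £18,000 = £5,846.40.

£5,846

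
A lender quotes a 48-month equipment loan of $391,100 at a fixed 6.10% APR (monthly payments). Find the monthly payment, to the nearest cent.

Monthly rate = 6.1%/12 = 0.0050833; payment = 391,100 × 0.0050833 / (1 − (1+0.0050833)^−48) = $9,202.94.

$9,202.94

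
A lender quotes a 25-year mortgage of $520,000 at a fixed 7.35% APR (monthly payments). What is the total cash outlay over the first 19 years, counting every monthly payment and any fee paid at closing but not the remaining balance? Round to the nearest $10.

At 7.35% the monthly rate is 0.0061250, so the payment is 520,000 × 0.0061250 / (1 − 1.0061250^−300) = $3,792.16.
Total outlay = 228 × $3,792.16 = $864,612.48.

$864,610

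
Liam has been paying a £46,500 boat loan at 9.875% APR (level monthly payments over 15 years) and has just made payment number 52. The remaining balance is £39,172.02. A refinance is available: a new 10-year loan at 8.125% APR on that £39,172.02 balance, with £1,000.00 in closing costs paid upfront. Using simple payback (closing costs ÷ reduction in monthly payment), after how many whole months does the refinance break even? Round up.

55 months

Current payment = 46,500 × 9.875%/12 / (1 − (1+0.0082292)^−180) = £496.14.
Refinanced payment = 39,172.02 × 0.0067708 / (1 − (1+0.0067708)^−120) = £477.86.
Monthly savings = £496.14 − £477.86 = £18.28.
Break-even = £1,000.00 / £18.28 = 54.70 → 55 months.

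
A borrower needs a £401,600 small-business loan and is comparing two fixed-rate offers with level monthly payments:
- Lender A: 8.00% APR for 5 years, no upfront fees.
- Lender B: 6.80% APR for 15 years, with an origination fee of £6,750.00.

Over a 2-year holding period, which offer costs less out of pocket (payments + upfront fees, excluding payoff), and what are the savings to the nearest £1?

Lender B by £103,123

Lender A: at 8.00% the monthly rate is 0.0066667, so the payment is 401,600 × 0.0066667 / (1 − 1.0066667^−60) = £8,143.00.
Lender B: monthly rate = 6.8%/12 = 0.0056667; payment = 401,600 × 0.0056667 / (1 − (1+0.0056667)^−180) = £3,564.94.
Over 24 months: Lender A costs 24 × £8,143.00 = £195,432.00; Lender B costs 24 × £3,564.94 + £6,750.00 = £92,308.56.
Lender B is cheaper by £195,432.00 − £92,308.56 = £103,123.44.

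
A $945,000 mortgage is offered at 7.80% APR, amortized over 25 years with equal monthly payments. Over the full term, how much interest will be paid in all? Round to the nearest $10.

Monthly rate = 7.8%/12 = 0.0065000; payment = 945,000 × 0.0065000 / (1 − (1+0.0065000)^−300) = $7,168.91.
Total paid = 300 × $7,168.91 = $2,150,673.00; interest = $2,150,673.00 − $945,000 = $1,205,673.00.

$1,205,670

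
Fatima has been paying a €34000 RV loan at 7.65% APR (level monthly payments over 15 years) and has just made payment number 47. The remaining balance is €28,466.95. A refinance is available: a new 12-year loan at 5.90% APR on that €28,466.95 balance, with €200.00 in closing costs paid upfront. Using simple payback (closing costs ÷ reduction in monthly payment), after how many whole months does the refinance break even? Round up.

5 months

Current payment = 34,000 × 7.65%/12 / (1 − (1+0.0063750)^−180) = €318.09.
Refinanced payment = 28,466.95 × 0.0049167 / (1 − (1+0.0049167)^−144) = €276.32.
Monthly savings = €318.09 − €276.32 = €41.77.
Break-even = €200.00 / €41.77 = 4.79 → 5 months.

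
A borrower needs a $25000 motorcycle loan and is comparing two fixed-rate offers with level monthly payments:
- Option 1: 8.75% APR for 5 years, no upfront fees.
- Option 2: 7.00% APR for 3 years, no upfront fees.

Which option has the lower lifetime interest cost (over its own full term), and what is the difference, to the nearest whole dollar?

Option 1: monthly rate = 8.75%/12 = 0.0072917; payment = 25,000 × 0.0072917 / (1 − (1+0.0072917)^−60) = $515.93.
Total interest on Option 1 = 60 × $515.93 − $25,000 = $5,955.80.
Option 2: monthly rate = 7%/12 = 0.0058333; payment = 25,000 × 0.0058333 / (1 − (1+0.0058333)^−36) = $771.93.
Total interest on Option 2 = 36 × $771.93 − $25,000 = $2,789.48.
Option 2 is lower by $3,166.32.

Option 2 by $3,166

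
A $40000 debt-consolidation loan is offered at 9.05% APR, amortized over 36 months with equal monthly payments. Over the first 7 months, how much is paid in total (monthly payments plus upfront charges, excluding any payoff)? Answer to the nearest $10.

At 9.05% the monthly rate is 0.0075417, so the payment is 40,000 × 0.0075417 / (1 − 1.0075417^−36) = $1,272.92.
Total outlay = 7 × $1,272.92 = $8,910.44.

$8,910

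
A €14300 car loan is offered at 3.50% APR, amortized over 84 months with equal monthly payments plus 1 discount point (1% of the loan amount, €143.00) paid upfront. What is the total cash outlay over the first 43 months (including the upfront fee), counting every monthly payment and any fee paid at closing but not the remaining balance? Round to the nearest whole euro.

At 3.50% the monthly rate is 0.0029167, so the payment is 14,300 × 0.0029167 / (1 − 1.0029167^−84) = €192.19.
Total outlay = 43 × €192.19 + €143.00 = €8,407.17.

€8,407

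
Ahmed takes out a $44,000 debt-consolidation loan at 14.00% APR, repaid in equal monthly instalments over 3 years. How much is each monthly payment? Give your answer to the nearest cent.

$1,503.82

Monthly rate = 14%/12 = 0.0116667; payment = 44,000 × 0.0116667 / (1 − (1+0.0116667)^−36) = $1,503.82.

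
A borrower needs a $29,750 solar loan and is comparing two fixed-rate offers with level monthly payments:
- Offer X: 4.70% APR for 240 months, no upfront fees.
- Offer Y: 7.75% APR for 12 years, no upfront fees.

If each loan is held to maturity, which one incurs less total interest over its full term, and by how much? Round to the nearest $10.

Offer X: monthly rate = 4.7%/12 = 0.0039167; payment = 29,750 × 0.0039167 / (1 − (1+0.0039167)^−240) = $191.44.
Total interest on Offer X = 240 × $191.44 − $29,750 = $16,195.60.
Offer Y: at 7.75% the monthly rate is 0.0064583, so the payment is 29,750 × 0.0064583 / (1 − 1.0064583^−144) = $317.97.
Total interest on Offer Y = 144 × $317.97 − $29,750 = $16,037.68.
Offer Y is lower by $157.92.

Offer Y by $160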